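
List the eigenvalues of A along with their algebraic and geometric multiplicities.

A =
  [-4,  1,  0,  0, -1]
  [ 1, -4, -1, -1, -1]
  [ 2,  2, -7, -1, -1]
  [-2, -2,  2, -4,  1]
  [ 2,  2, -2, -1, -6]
λ = -5: alg = 5, geom = 2

Step 1 — factor the characteristic polynomial to read off the algebraic multiplicities:
  χ_A(x) = (x + 5)^5

Step 2 — compute geometric multiplicities via the rank-nullity identity g(λ) = n − rank(A − λI):
  rank(A − (-5)·I) = 3, so dim ker(A − (-5)·I) = n − 3 = 2

Summary:
  λ = -5: algebraic multiplicity = 5, geometric multiplicity = 2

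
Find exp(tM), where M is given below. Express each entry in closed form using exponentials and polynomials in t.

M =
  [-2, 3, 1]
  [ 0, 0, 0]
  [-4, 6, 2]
e^{tM} =
  [1 - 2*t, 3*t, t]
  [0, 1, 0]
  [-4*t, 6*t, 2*t + 1]

Strategy: write M = P · J · P⁻¹ where J is a Jordan canonical form, so e^{tM} = P · e^{tJ} · P⁻¹, and e^{tJ} can be computed block-by-block.

M has Jordan form
J =
  [0, 1, 0]
  [0, 0, 0]
  [0, 0, 0]
(up to reordering of blocks).

Per-block formulas:
  For a 2×2 Jordan block J_2(0): exp(t · J_2(0)) = e^(0t)·(I + t·N), where N is the 2×2 nilpotent shift.
  For a 1×1 block at λ = 0: exp(t · [0]) = [e^(0t)].

After assembling e^{tJ} and conjugating by P, we get:

e^{tM} =
  [1 - 2*t, 3*t, t]
  [0, 1, 0]
  [-4*t, 6*t, 2*t + 1]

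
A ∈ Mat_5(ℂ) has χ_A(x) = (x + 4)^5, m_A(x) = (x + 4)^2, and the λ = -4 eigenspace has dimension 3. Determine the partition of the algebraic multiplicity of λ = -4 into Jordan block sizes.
Block sizes for λ = -4: [2, 2, 1]

Step 1 — from the characteristic polynomial, algebraic multiplicity of λ = -4 is 5. From dim ker(A − (-4)·I) = 3, there are exactly 3 Jordan blocks for λ = -4.
Step 2 — from the minimal polynomial, the factor (x + 4)^2 tells us the largest block for λ = -4 has size 2.
Step 3 — with total size 5, 3 blocks, and largest block 2, the block sizes (in nonincreasing order) are [2, 2, 1].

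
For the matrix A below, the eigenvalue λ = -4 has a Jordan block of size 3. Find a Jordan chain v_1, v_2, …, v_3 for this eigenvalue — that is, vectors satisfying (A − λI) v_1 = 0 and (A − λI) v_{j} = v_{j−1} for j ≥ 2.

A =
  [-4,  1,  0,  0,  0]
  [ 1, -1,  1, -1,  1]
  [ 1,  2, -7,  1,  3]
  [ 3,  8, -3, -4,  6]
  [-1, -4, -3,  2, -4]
A Jordan chain for λ = -4 of length 3:
v_1 = (1, 0, -1, -1, -1)ᵀ
v_2 = (0, 1, 1, 3, -1)ᵀ
v_3 = (1, 0, 0, 0, 0)ᵀ

Let N = A − (-4)·I. We want v_3 with N^3 v_3 = 0 but N^2 v_3 ≠ 0; then v_{j-1} := N · v_j for j = 3, …, 2.

Pick v_3 = (1, 0, 0, 0, 0)ᵀ.
Then v_2 = N · v_3 = (0, 1, 1, 3, -1)ᵀ.
Then v_1 = N · v_2 = (1, 0, -1, -1, -1)ᵀ.

Sanity check: (A − (-4)·I) v_1 = (0, 0, 0, 0, 0)ᵀ = 0. ✓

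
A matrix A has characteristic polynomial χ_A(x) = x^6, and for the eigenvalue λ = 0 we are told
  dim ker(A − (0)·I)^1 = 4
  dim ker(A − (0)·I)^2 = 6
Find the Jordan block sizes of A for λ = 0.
Block sizes for λ = 0: [2, 2, 1, 1]

From the dimensions of kernels of powers, the number of Jordan blocks of size at least j is d_j − d_{j−1} where d_j = dim ker(N^j) (with d_0 = 0). Computing the differences gives [4, 2].
The number of blocks of size exactly k is (#blocks of size ≥ k) − (#blocks of size ≥ k + 1), so the partition is: 2 block(s) of size 1, 2 block(s) of size 2.
In nonincreasing order the block sizes are [2, 2, 1, 1].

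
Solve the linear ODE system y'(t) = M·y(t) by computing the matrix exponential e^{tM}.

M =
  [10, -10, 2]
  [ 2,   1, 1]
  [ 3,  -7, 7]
e^{tM} =
  [t^2*exp(6*t) + 4*t*exp(6*t) + exp(6*t), -2*t^2*exp(6*t) - 10*t*exp(6*t), 2*t*exp(6*t)]
  [t^2*exp(6*t)/2 + 2*t*exp(6*t), -t^2*exp(6*t) - 5*t*exp(6*t) + exp(6*t), t*exp(6*t)]
  [t^2*exp(6*t)/2 + 3*t*exp(6*t), -t^2*exp(6*t) - 7*t*exp(6*t), t*exp(6*t) + exp(6*t)]

Strategy: write M = P · J · P⁻¹ where J is a Jordan canonical form, so e^{tM} = P · e^{tJ} · P⁻¹, and e^{tJ} can be computed block-by-block.

M has Jordan form
J =
  [6, 1, 0]
  [0, 6, 1]
  [0, 0, 6]
(up to reordering of blocks).

Per-block formulas:
  For a 3×3 Jordan block J_3(6): exp(t · J_3(6)) = e^(6t)·(I + t·N + (t^2/2)·N^2), where N is the 3×3 nilpotent shift.

After assembling e^{tJ} and conjugating by P, we get:

e^{tM} =
  [t^2*exp(6*t) + 4*t*exp(6*t) + exp(6*t), -2*t^2*exp(6*t) - 10*t*exp(6*t), 2*t*exp(6*t)]
  [t^2*exp(6*t)/2 + 2*t*exp(6*t), -t^2*exp(6*t) - 5*t*exp(6*t) + exp(6*t), t*exp(6*t)]
  [t^2*exp(6*t)/2 + 3*t*exp(6*t), -t^2*exp(6*t) - 7*t*exp(6*t), t*exp(6*t) + exp(6*t)]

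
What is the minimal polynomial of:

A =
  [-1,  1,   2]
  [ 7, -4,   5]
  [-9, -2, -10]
x^3 + 15*x^2 + 75*x + 125

The characteristic polynomial is χ_A(x) = (x + 5)^3, so the eigenvalues are known. The minimal polynomial is
  m_A(x) = Π_λ (x − λ)^{k_λ}
where k_λ is the size of the *largest* Jordan block for λ (equivalently, the smallest k with (A − λI)^k v = 0 for every generalised eigenvector v of λ).

  λ = -5: largest Jordan block has size 3, contributing (x + 5)^3

So m_A(x) = (x + 5)^3 = x^3 + 15*x^2 + 75*x + 125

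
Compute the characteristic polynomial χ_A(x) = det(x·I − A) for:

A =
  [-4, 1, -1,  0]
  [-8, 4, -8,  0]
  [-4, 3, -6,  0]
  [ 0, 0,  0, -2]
x^4 + 8*x^3 + 24*x^2 + 32*x + 16

Expanding det(x·I − A) (e.g. by cofactor expansion or by noting that A is similar to its Jordan form J, which has the same characteristic polynomial as A) gives
  χ_A(x) = x^4 + 8*x^3 + 24*x^2 + 32*x + 16
which factors as (x + 2)^4. The eigenvalues (with algebraic multiplicities) are λ = -2 with multiplicity 4.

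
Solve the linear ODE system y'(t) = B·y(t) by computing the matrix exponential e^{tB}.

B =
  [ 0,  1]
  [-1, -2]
e^{tB} =
  [t*exp(-t) + exp(-t), t*exp(-t)]
  [-t*exp(-t), -t*exp(-t) + exp(-t)]

Strategy: write B = P · J · P⁻¹ where J is a Jordan canonical form, so e^{tB} = P · e^{tJ} · P⁻¹, and e^{tJ} can be computed block-by-block.

B has Jordan form
J =
  [-1,  1]
  [ 0, -1]
(up to reordering of blocks).

Per-block formulas:
  For a 2×2 Jordan block J_2(-1): exp(t · J_2(-1)) = e^(-1t)·(I + t·N), where N is the 2×2 nilpotent shift.

After assembling e^{tJ} and conjugating by P, we get:

e^{tB} =
  [t*exp(-t) + exp(-t), t*exp(-t)]
  [-t*exp(-t), -t*exp(-t) + exp(-t)]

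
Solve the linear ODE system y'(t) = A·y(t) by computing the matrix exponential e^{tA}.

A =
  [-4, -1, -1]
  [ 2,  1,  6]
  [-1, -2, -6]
e^{tA} =
  [-t*exp(-3*t) + exp(-3*t), -t^2*exp(-3*t)/2 - t*exp(-3*t), -t^2*exp(-3*t) - t*exp(-3*t)]
  [2*t*exp(-3*t), t^2*exp(-3*t) + 4*t*exp(-3*t) + exp(-3*t), 2*t^2*exp(-3*t) + 6*t*exp(-3*t)]
  [-t*exp(-3*t), -t^2*exp(-3*t)/2 - 2*t*exp(-3*t), -t^2*exp(-3*t) - 3*t*exp(-3*t) + exp(-3*t)]

Strategy: write A = P · J · P⁻¹ where J is a Jordan canonical form, so e^{tA} = P · e^{tJ} · P⁻¹, and e^{tJ} can be computed block-by-block.

A has Jordan form
J =
  [-3,  1,  0]
  [ 0, -3,  1]
  [ 0,  0, -3]
(up to reordering of blocks).

Per-block formulas:
  For a 3×3 Jordan block J_3(-3): exp(t · J_3(-3)) = e^(-3t)·(I + t·N + (t^2/2)·N^2), where N is the 3×3 nilpotent shift.

After assembling e^{tJ} and conjugating by P, we get:

e^{tA} =
  [-t*exp(-3*t) + exp(-3*t), -t^2*exp(-3*t)/2 - t*exp(-3*t), -t^2*exp(-3*t) - t*exp(-3*t)]
  [2*t*exp(-3*t), t^2*exp(-3*t) + 4*t*exp(-3*t) + exp(-3*t), 2*t^2*exp(-3*t) + 6*t*exp(-3*t)]
  [-t*exp(-3*t), -t^2*exp(-3*t)/2 - 2*t*exp(-3*t), -t^2*exp(-3*t) - 3*t*exp(-3*t) + exp(-3*t)]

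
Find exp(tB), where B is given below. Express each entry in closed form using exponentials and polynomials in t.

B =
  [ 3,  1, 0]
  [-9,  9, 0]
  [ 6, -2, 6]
e^{tB} =
  [-3*t*exp(6*t) + exp(6*t), t*exp(6*t), 0]
  [-9*t*exp(6*t), 3*t*exp(6*t) + exp(6*t), 0]
  [6*t*exp(6*t), -2*t*exp(6*t), exp(6*t)]

Strategy: write B = P · J · P⁻¹ where J is a Jordan canonical form, so e^{tB} = P · e^{tJ} · P⁻¹, and e^{tJ} can be computed block-by-block.

B has Jordan form
J =
  [6, 1, 0]
  [0, 6, 0]
  [0, 0, 6]
(up to reordering of blocks).

Per-block formulas:
  For a 2×2 Jordan block J_2(6): exp(t · J_2(6)) = e^(6t)·(I + t·N), where N is the 2×2 nilpotent shift.
  For a 1×1 block at λ = 6: exp(t · [6]) = [e^(6t)].

After assembling e^{tJ} and conjugating by P, we get:

e^{tB} =
  [-3*t*exp(6*t) + exp(6*t), t*exp(6*t), 0]
  [-9*t*exp(6*t), 3*t*exp(6*t) + exp(6*t), 0]
  [6*t*exp(6*t), -2*t*exp(6*t), exp(6*t)]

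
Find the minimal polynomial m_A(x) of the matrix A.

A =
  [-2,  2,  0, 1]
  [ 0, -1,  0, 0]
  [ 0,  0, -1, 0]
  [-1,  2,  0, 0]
x^2 + 2*x + 1

The characteristic polynomial is χ_A(x) = (x + 1)^4, so the eigenvalues are known. The minimal polynomial is
  m_A(x) = Π_λ (x − λ)^{k_λ}
where k_λ is the size of the *largest* Jordan block for λ (equivalently, the smallest k with (A − λI)^k v = 0 for every generalised eigenvector v of λ).

  λ = -1: largest Jordan block has size 2, contributing (x + 1)^2

So m_A(x) = (x + 1)^2 = x^2 + 2*x + 1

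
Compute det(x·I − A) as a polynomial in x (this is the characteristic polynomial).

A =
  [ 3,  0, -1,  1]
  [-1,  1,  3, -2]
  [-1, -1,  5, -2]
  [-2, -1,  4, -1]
x^4 - 8*x^3 + 24*x^2 - 32*x + 16

Expanding det(x·I − A) (e.g. by cofactor expansion or by noting that A is similar to its Jordan form J, which has the same characteristic polynomial as A) gives
  χ_A(x) = x^4 - 8*x^3 + 24*x^2 - 32*x + 16
which factors as (x - 2)^4. The eigenvalues (with algebraic multiplicities) are λ = 2 with multiplicity 4.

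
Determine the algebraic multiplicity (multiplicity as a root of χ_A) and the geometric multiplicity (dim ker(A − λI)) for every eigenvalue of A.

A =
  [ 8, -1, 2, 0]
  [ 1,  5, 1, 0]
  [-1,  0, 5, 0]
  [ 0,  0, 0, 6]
λ = 6: alg = 4, geom = 2

Step 1 — factor the characteristic polynomial to read off the algebraic multiplicities:
  χ_A(x) = (x - 6)^4

Step 2 — compute geometric multiplicities via the rank-nullity identity g(λ) = n − rank(A − λI):
  rank(A − (6)·I) = 2, so dim ker(A − (6)·I) = n − 2 = 2

Summary:
  λ = 6: algebraic multiplicity = 4, geometric multiplicity = 2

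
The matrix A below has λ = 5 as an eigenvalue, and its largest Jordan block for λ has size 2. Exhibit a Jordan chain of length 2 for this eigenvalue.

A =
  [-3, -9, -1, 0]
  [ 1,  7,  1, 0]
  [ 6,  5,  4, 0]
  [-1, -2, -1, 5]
A Jordan chain for λ = 5 of length 2:
v_1 = (1, -1, 1, 1)ᵀ
v_2 = (1, -1, 0, 0)ᵀ

Let N = A − (5)·I. We want v_2 with N^2 v_2 = 0 but N^1 v_2 ≠ 0; then v_{j-1} := N · v_j for j = 2, …, 2.

Pick v_2 = (1, -1, 0, 0)ᵀ.
Then v_1 = N · v_2 = (1, -1, 1, 1)ᵀ.

Sanity check: (A − (5)·I) v_1 = (0, 0, 0, 0)ᵀ = 0. ✓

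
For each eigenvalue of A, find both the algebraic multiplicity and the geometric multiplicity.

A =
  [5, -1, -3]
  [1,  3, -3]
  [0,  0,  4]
λ = 4: alg = 3, geom = 2

Step 1 — factor the characteristic polynomial to read off the algebraic multiplicities:
  χ_A(x) = (x - 4)^3

Step 2 — compute geometric multiplicities via the rank-nullity identity g(λ) = n − rank(A − λI):
  rank(A − (4)·I) = 1, so dim ker(A − (4)·I) = n − 1 = 2

Summary:
  λ = 4: algebraic multiplicity = 3, geometric multiplicity = 2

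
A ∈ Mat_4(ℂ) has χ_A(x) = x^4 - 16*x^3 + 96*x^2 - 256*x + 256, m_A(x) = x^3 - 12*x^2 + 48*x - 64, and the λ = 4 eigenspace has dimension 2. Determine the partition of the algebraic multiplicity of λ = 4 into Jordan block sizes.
Block sizes for λ = 4: [3, 1]

Step 1 — from the characteristic polynomial, algebraic multiplicity of λ = 4 is 4. From dim ker(A − (4)·I) = 2, there are exactly 2 Jordan blocks for λ = 4.
Step 2 — from the minimal polynomial, the factor (x − 4)^3 tells us the largest block for λ = 4 has size 3.
Step 3 — with total size 4, 2 blocks, and largest block 3, the block sizes (in nonincreasing order) are [3, 1].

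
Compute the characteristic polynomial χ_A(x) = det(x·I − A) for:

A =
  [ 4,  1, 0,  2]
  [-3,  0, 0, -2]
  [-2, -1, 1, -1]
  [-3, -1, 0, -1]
x^4 - 4*x^3 + 6*x^2 - 4*x + 1

Expanding det(x·I − A) (e.g. by cofactor expansion or by noting that A is similar to its Jordan form J, which has the same characteristic polynomial as A) gives
  χ_A(x) = x^4 - 4*x^3 + 6*x^2 - 4*x + 1
which factors as (x - 1)^4. The eigenvalues (with algebraic multiplicities) are λ = 1 with multiplicity 4.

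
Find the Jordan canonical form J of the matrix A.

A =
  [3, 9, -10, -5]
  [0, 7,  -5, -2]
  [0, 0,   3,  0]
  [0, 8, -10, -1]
J_3(3) ⊕ J_1(3)

The characteristic polynomial is
  det(x·I − A) = x^4 - 12*x^3 + 54*x^2 - 108*x + 81 = (x - 3)^4

Eigenvalues and multiplicities (the geometric multiplicity of λ is n − rank(A − λI), which equals the number of Jordan blocks for λ):
  λ = 3: algebraic multiplicity = 4, geometric multiplicity = 2

Determining the block sizes for each eigenvalue:
  λ = 3: with am = 4 and gm = 2, the partition is not yet determined (e.g. several partitions of 4 into 2 parts exist). Let N = A − (3)·I. Computing rank(N^1) = 2, rank(N^2) = 1, rank(N^3) = 0; the number of blocks of size ≥ j is rank(N^{j−1}) − rank(N^j), giving [2, 1, 1]. So we have 1 block(s) of size 3, 1 block(s) of size 1 → block sizes [3, 1]

Assembling the blocks gives a Jordan form
J =
  [3, 1, 0, 0]
  [0, 3, 1, 0]
  [0, 0, 3, 0]
  [0, 0, 0, 3]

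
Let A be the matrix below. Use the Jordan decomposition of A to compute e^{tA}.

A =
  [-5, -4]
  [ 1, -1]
e^{tA} =
  [-2*t*exp(-3*t) + exp(-3*t), -4*t*exp(-3*t)]
  [t*exp(-3*t), 2*t*exp(-3*t) + exp(-3*t)]

Strategy: write A = P · J · P⁻¹ where J is a Jordan canonical form, so e^{tA} = P · e^{tJ} · P⁻¹, and e^{tJ} can be computed block-by-block.

A has Jordan form
J =
  [-3,  1]
  [ 0, -3]
(up to reordering of blocks).

Per-block formulas:
  For a 2×2 Jordan block J_2(-3): exp(t · J_2(-3)) = e^(-3t)·(I + t·N), where N is the 2×2 nilpotent shift.

After assembling e^{tJ} and conjugating by P, we get:

e^{tA} =
  [-2*t*exp(-3*t) + exp(-3*t), -4*t*exp(-3*t)]
  [t*exp(-3*t), 2*t*exp(-3*t) + exp(-3*t)]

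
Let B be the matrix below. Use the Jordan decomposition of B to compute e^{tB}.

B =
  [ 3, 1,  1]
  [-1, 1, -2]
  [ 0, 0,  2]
e^{tB} =
  [t*exp(2*t) + exp(2*t), t*exp(2*t), -t^2*exp(2*t)/2 + t*exp(2*t)]
  [-t*exp(2*t), -t*exp(2*t) + exp(2*t), t^2*exp(2*t)/2 - 2*t*exp(2*t)]
  [0, 0, exp(2*t)]

Strategy: write B = P · J · P⁻¹ where J is a Jordan canonical form, so e^{tB} = P · e^{tJ} · P⁻¹, and e^{tJ} can be computed block-by-block.

B has Jordan form
J =
  [2, 1, 0]
  [0, 2, 1]
  [0, 0, 2]
(up to reordering of blocks).

Per-block formulas:
  For a 3×3 Jordan block J_3(2): exp(t · J_3(2)) = e^(2t)·(I + t·N + (t^2/2)·N^2), where N is the 3×3 nilpotent shift.

After assembling e^{tJ} and conjugating by P, we get:

e^{tB} =
  [t*exp(2*t) + exp(2*t), t*exp(2*t), -t^2*exp(2*t)/2 + t*exp(2*t)]
  [-t*exp(2*t), -t*exp(2*t) + exp(2*t), t^2*exp(2*t)/2 - 2*t*exp(2*t)]
  [0, 0, exp(2*t)]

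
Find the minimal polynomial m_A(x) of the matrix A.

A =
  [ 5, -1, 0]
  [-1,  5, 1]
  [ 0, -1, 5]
x^3 - 15*x^2 + 75*x - 125

The characteristic polynomial is χ_A(x) = (x - 5)^3, so the eigenvalues are known. The minimal polynomial is
  m_A(x) = Π_λ (x − λ)^{k_λ}
where k_λ is the size of the *largest* Jordan block for λ (equivalently, the smallest k with (A − λI)^k v = 0 for every generalised eigenvector v of λ).

  λ = 5: largest Jordan block has size 3, contributing (x − 5)^3

So m_A(x) = (x - 5)^3 = x^3 - 15*x^2 + 75*x - 125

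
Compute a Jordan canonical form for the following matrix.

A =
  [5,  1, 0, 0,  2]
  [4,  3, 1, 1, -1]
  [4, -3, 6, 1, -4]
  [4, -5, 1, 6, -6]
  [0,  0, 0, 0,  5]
J_3(5) ⊕ J_2(5)

The characteristic polynomial is
  det(x·I − A) = x^5 - 25*x^4 + 250*x^3 - 1250*x^2 + 3125*x - 3125 = (x - 5)^5

Eigenvalues and multiplicities (the geometric multiplicity of λ is n − rank(A − λI), which equals the number of Jordan blocks for λ):
  λ = 5: algebraic multiplicity = 5, geometric multiplicity = 2

Determining the block sizes for each eigenvalue:
  λ = 5: with am = 5 and gm = 2, the partition is not yet determined (e.g. several partitions of 5 into 2 parts exist). Let N = A − (5)·I. Computing rank(N^1) = 3, rank(N^2) = 1, rank(N^3) = 0; the number of blocks of size ≥ j is rank(N^{j−1}) − rank(N^j), giving [2, 2, 1]. So we have 1 block(s) of size 3, 1 block(s) of size 2 → block sizes [3, 2]

Assembling the blocks gives a Jordan form
J =
  [5, 1, 0, 0, 0]
  [0, 5, 1, 0, 0]
  [0, 0, 5, 0, 0]
  [0, 0, 0, 5, 1]
  [0, 0, 0, 0, 5]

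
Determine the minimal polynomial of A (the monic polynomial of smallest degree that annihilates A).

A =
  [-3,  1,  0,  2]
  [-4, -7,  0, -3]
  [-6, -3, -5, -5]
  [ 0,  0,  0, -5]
x^3 + 15*x^2 + 75*x + 125

The characteristic polynomial is χ_A(x) = (x + 5)^4, so the eigenvalues are known. The minimal polynomial is
  m_A(x) = Π_λ (x − λ)^{k_λ}
where k_λ is the size of the *largest* Jordan block for λ (equivalently, the smallest k with (A − λI)^k v = 0 for every generalised eigenvector v of λ).

  λ = -5: largest Jordan block has size 3, contributing (x + 5)^3

So m_A(x) = (x + 5)^3 = x^3 + 15*x^2 + 75*x + 125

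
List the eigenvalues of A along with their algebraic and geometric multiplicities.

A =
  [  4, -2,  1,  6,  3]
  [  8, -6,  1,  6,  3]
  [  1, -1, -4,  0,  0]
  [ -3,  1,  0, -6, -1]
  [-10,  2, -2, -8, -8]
λ = -4: alg = 5, geom = 2

Step 1 — factor the characteristic polynomial to read off the algebraic multiplicities:
  χ_A(x) = (x + 4)^5

Step 2 — compute geometric multiplicities via the rank-nullity identity g(λ) = n − rank(A − λI):
  rank(A − (-4)·I) = 3, so dim ker(A − (-4)·I) = n − 3 = 2

Summary:
  λ = -4: algebraic multiplicity = 5, geometric multiplicity = 2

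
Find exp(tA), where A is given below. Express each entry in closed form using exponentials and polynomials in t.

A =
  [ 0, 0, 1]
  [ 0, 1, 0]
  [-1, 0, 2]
e^{tA} =
  [-t*exp(t) + exp(t), 0, t*exp(t)]
  [0, exp(t), 0]
  [-t*exp(t), 0, t*exp(t) + exp(t)]

Strategy: write A = P · J · P⁻¹ where J is a Jordan canonical form, so e^{tA} = P · e^{tJ} · P⁻¹, and e^{tJ} can be computed block-by-block.

A has Jordan form
J =
  [1, 1, 0]
  [0, 1, 0]
  [0, 0, 1]
(up to reordering of blocks).

Per-block formulas:
  For a 2×2 Jordan block J_2(1): exp(t · J_2(1)) = e^(1t)·(I + t·N), where N is the 2×2 nilpotent shift.
  For a 1×1 block at λ = 1: exp(t · [1]) = [e^(1t)].

After assembling e^{tJ} and conjugating by P, we get:

e^{tA} =
  [-t*exp(t) + exp(t), 0, t*exp(t)]
  [0, exp(t), 0]
  [-t*exp(t), 0, t*exp(t) + exp(t)]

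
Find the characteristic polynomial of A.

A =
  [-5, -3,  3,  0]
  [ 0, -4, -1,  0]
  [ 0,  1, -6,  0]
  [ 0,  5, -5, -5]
x^4 + 20*x^3 + 150*x^2 + 500*x + 625

Expanding det(x·I − A) (e.g. by cofactor expansion or by noting that A is similar to its Jordan form J, which has the same characteristic polynomial as A) gives
  χ_A(x) = x^4 + 20*x^3 + 150*x^2 + 500*x + 625
which factors as (x + 5)^4. The eigenvalues (with algebraic multiplicities) are λ = -5 with multiplicity 4.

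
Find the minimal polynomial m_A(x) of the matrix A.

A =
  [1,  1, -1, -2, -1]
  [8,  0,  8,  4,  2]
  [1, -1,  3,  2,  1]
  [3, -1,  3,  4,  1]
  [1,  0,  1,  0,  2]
x^3 - 6*x^2 + 12*x - 8

The characteristic polynomial is χ_A(x) = (x - 2)^5, so the eigenvalues are known. The minimal polynomial is
  m_A(x) = Π_λ (x − λ)^{k_λ}
where k_λ is the size of the *largest* Jordan block for λ (equivalently, the smallest k with (A − λI)^k v = 0 for every generalised eigenvector v of λ).

  λ = 2: largest Jordan block has size 3, contributing (x − 2)^3

So m_A(x) = (x - 2)^3 = x^3 - 6*x^2 + 12*x - 8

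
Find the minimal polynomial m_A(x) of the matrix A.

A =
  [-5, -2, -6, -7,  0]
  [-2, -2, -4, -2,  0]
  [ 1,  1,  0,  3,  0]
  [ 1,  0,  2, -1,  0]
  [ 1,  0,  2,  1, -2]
x^2 + 4*x + 4

The characteristic polynomial is χ_A(x) = (x + 2)^5, so the eigenvalues are known. The minimal polynomial is
  m_A(x) = Π_λ (x − λ)^{k_λ}
where k_λ is the size of the *largest* Jordan block for λ (equivalently, the smallest k with (A − λI)^k v = 0 for every generalised eigenvector v of λ).

  λ = -2: largest Jordan block has size 2, contributing (x + 2)^2

So m_A(x) = (x + 2)^2 = x^2 + 4*x + 4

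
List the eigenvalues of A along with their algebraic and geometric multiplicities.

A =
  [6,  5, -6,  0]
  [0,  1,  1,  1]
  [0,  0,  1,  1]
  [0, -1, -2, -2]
λ = 0: alg = 3, geom = 1; λ = 6: alg = 1, geom = 1

Step 1 — factor the characteristic polynomial to read off the algebraic multiplicities:
  χ_A(x) = x^3*(x - 6)

Step 2 — compute geometric multiplicities via the rank-nullity identity g(λ) = n − rank(A − λI):
  rank(A − (0)·I) = 3, so dim ker(A − (0)·I) = n − 3 = 1
  rank(A − (6)·I) = 3, so dim ker(A − (6)·I) = n − 3 = 1

Summary:
  λ = 0: algebraic multiplicity = 3, geometric multiplicity = 1
  λ = 6: algebraic multiplicity = 1, geometric multiplicity = 1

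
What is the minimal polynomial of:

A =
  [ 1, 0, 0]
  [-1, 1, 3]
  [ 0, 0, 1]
x^2 - 2*x + 1

The characteristic polynomial is χ_A(x) = (x - 1)^3, so the eigenvalues are known. The minimal polynomial is
  m_A(x) = Π_λ (x − λ)^{k_λ}
where k_λ is the size of the *largest* Jordan block for λ (equivalently, the smallest k with (A − λI)^k v = 0 for every generalised eigenvector v of λ).

  λ = 1: largest Jordan block has size 2, contributing (x − 1)^2

So m_A(x) = (x - 1)^2 = x^2 - 2*x + 1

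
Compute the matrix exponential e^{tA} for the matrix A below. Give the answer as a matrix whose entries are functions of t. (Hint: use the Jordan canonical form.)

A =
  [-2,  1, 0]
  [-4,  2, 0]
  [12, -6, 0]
e^{tA} =
  [1 - 2*t, t, 0]
  [-4*t, 2*t + 1, 0]
  [12*t, -6*t, 1]

Strategy: write A = P · J · P⁻¹ where J is a Jordan canonical form, so e^{tA} = P · e^{tJ} · P⁻¹, and e^{tJ} can be computed block-by-block.

A has Jordan form
J =
  [0, 1, 0]
  [0, 0, 0]
  [0, 0, 0]
(up to reordering of blocks).

Per-block formulas:
  For a 2×2 Jordan block J_2(0): exp(t · J_2(0)) = e^(0t)·(I + t·N), where N is the 2×2 nilpotent shift.
  For a 1×1 block at λ = 0: exp(t · [0]) = [e^(0t)].

After assembling e^{tJ} and conjugating by P, we get:

e^{tA} =
  [1 - 2*t, t, 0]
  [-4*t, 2*t + 1, 0]
  [12*t, -6*t, 1]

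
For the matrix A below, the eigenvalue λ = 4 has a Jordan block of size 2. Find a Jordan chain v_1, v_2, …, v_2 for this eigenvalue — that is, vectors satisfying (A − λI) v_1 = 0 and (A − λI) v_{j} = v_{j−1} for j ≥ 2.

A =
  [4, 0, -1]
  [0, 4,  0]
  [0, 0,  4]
A Jordan chain for λ = 4 of length 2:
v_1 = (-1, 0, 0)ᵀ
v_2 = (0, 0, 1)ᵀ

Let N = A − (4)·I. We want v_2 with N^2 v_2 = 0 but N^1 v_2 ≠ 0; then v_{j-1} := N · v_j for j = 2, …, 2.

Pick v_2 = (0, 0, 1)ᵀ.
Then v_1 = N · v_2 = (-1, 0, 0)ᵀ.

Sanity check: (A − (4)·I) v_1 = (0, 0, 0)ᵀ = 0. ✓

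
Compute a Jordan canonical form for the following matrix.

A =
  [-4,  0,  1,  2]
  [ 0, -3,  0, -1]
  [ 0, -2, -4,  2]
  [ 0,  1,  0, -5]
J_2(-4) ⊕ J_2(-4)

The characteristic polynomial is
  det(x·I − A) = x^4 + 16*x^3 + 96*x^2 + 256*x + 256 = (x + 4)^4

Eigenvalues and multiplicities (the geometric multiplicity of λ is n − rank(A − λI), which equals the number of Jordan blocks for λ):
  λ = -4: algebraic multiplicity = 4, geometric multiplicity = 2

Determining the block sizes for each eigenvalue:
  λ = -4: with am = 4 and gm = 2, the partition is not yet determined (e.g. several partitions of 4 into 2 parts exist). Let N = A − (-4)·I. Computing rank(N^1) = 2, rank(N^2) = 0; the number of blocks of size ≥ j is rank(N^{j−1}) − rank(N^j), giving [2, 2]. So we have 2 block(s) of size 2 → block sizes [2, 2]

Assembling the blocks gives a Jordan form
J =
  [-4,  1,  0,  0]
  [ 0, -4,  0,  0]
  [ 0,  0, -4,  1]
  [ 0,  0,  0, -4]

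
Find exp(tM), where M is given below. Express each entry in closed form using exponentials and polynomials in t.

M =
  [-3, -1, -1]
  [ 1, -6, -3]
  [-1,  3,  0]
e^{tM} =
  [exp(-3*t), -t*exp(-3*t), -t*exp(-3*t)]
  [t*exp(-3*t), -t^2*exp(-3*t)/2 - 3*t*exp(-3*t) + exp(-3*t), -t^2*exp(-3*t)/2 - 3*t*exp(-3*t)]
  [-t*exp(-3*t), t^2*exp(-3*t)/2 + 3*t*exp(-3*t), t^2*exp(-3*t)/2 + 3*t*exp(-3*t) + exp(-3*t)]

Strategy: write M = P · J · P⁻¹ where J is a Jordan canonical form, so e^{tM} = P · e^{tJ} · P⁻¹, and e^{tJ} can be computed block-by-block.

M has Jordan form
J =
  [-3,  1,  0]
  [ 0, -3,  1]
  [ 0,  0, -3]
(up to reordering of blocks).

Per-block formulas:
  For a 3×3 Jordan block J_3(-3): exp(t · J_3(-3)) = e^(-3t)·(I + t·N + (t^2/2)·N^2), where N is the 3×3 nilpotent shift.

After assembling e^{tJ} and conjugating by P, we get:

e^{tM} =
  [exp(-3*t), -t*exp(-3*t), -t*exp(-3*t)]
  [t*exp(-3*t), -t^2*exp(-3*t)/2 - 3*t*exp(-3*t) + exp(-3*t), -t^2*exp(-3*t)/2 - 3*t*exp(-3*t)]
  [-t*exp(-3*t), t^2*exp(-3*t)/2 + 3*t*exp(-3*t), t^2*exp(-3*t)/2 + 3*t*exp(-3*t) + exp(-3*t)]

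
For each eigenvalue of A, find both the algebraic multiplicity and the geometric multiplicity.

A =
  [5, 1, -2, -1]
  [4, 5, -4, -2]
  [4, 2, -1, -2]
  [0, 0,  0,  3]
λ = 3: alg = 4, geom = 3

Step 1 — factor the characteristic polynomial to read off the algebraic multiplicities:
  χ_A(x) = (x - 3)^4

Step 2 — compute geometric multiplicities via the rank-nullity identity g(λ) = n − rank(A − λI):
  rank(A − (3)·I) = 1, so dim ker(A − (3)·I) = n − 1 = 3

Summary:
  λ = 3: algebraic multiplicity = 4, geometric multiplicity = 3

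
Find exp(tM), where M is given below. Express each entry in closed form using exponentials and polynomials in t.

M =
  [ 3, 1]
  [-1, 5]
e^{tM} =
  [-t*exp(4*t) + exp(4*t), t*exp(4*t)]
  [-t*exp(4*t), t*exp(4*t) + exp(4*t)]

Strategy: write M = P · J · P⁻¹ where J is a Jordan canonical form, so e^{tM} = P · e^{tJ} · P⁻¹, and e^{tJ} can be computed block-by-block.

M has Jordan form
J =
  [4, 1]
  [0, 4]
(up to reordering of blocks).

Per-block formulas:
  For a 2×2 Jordan block J_2(4): exp(t · J_2(4)) = e^(4t)·(I + t·N), where N is the 2×2 nilpotent shift.

After assembling e^{tJ} and conjugating by P, we get:

e^{tM} =
  [-t*exp(4*t) + exp(4*t), t*exp(4*t)]
  [-t*exp(4*t), t*exp(4*t) + exp(4*t)]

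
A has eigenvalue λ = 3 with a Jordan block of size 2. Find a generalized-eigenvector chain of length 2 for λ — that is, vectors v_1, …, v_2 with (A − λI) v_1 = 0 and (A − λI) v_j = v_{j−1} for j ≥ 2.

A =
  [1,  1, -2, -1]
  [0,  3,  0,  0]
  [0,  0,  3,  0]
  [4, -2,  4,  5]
A Jordan chain for λ = 3 of length 2:
v_1 = (-2, 0, 0, 4)ᵀ
v_2 = (1, 0, 0, 0)ᵀ

Let N = A − (3)·I. We want v_2 with N^2 v_2 = 0 but N^1 v_2 ≠ 0; then v_{j-1} := N · v_j for j = 2, …, 2.

Pick v_2 = (1, 0, 0, 0)ᵀ.
Then v_1 = N · v_2 = (-2, 0, 0, 4)ᵀ.

Sanity check: (A − (3)·I) v_1 = (0, 0, 0, 0)ᵀ = 0. ✓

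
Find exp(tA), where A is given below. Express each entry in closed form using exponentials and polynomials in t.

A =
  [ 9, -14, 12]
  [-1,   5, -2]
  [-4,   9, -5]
e^{tA} =
  [t^2*exp(3*t) + 6*t*exp(3*t) + exp(3*t), -2*t^2*exp(3*t) - 14*t*exp(3*t), 2*t^2*exp(3*t) + 12*t*exp(3*t)]
  [-t*exp(3*t), 2*t*exp(3*t) + exp(3*t), -2*t*exp(3*t)]
  [-t^2*exp(3*t)/2 - 4*t*exp(3*t), t^2*exp(3*t) + 9*t*exp(3*t), -t^2*exp(3*t) - 8*t*exp(3*t) + exp(3*t)]

Strategy: write A = P · J · P⁻¹ where J is a Jordan canonical form, so e^{tA} = P · e^{tJ} · P⁻¹, and e^{tJ} can be computed block-by-block.

A has Jordan form
J =
  [3, 1, 0]
  [0, 3, 1]
  [0, 0, 3]
(up to reordering of blocks).

Per-block formulas:
  For a 3×3 Jordan block J_3(3): exp(t · J_3(3)) = e^(3t)·(I + t·N + (t^2/2)·N^2), where N is the 3×3 nilpotent shift.

After assembling e^{tJ} and conjugating by P, we get:

e^{tA} =
  [t^2*exp(3*t) + 6*t*exp(3*t) + exp(3*t), -2*t^2*exp(3*t) - 14*t*exp(3*t), 2*t^2*exp(3*t) + 12*t*exp(3*t)]
  [-t*exp(3*t), 2*t*exp(3*t) + exp(3*t), -2*t*exp(3*t)]
  [-t^2*exp(3*t)/2 - 4*t*exp(3*t), t^2*exp(3*t) + 9*t*exp(3*t), -t^2*exp(3*t) - 8*t*exp(3*t) + exp(3*t)]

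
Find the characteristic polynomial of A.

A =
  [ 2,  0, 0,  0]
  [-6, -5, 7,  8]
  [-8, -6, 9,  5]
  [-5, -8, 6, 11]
x^4 - 17*x^3 + 105*x^2 - 275*x + 250

Expanding det(x·I − A) (e.g. by cofactor expansion or by noting that A is similar to its Jordan form J, which has the same characteristic polynomial as A) gives
  χ_A(x) = x^4 - 17*x^3 + 105*x^2 - 275*x + 250
which factors as (x - 5)^3*(x - 2). The eigenvalues (with algebraic multiplicities) are λ = 2 with multiplicity 1, λ = 5 with multiplicity 3.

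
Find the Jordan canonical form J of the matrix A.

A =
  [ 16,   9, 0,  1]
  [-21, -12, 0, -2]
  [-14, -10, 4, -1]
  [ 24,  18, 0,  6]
J_2(3) ⊕ J_2(4)

The characteristic polynomial is
  det(x·I − A) = x^4 - 14*x^3 + 73*x^2 - 168*x + 144 = (x - 4)^2*(x - 3)^2

Eigenvalues and multiplicities (the geometric multiplicity of λ is n − rank(A − λI), which equals the number of Jordan blocks for λ):
  λ = 3: algebraic multiplicity = 2, geometric multiplicity = 1
  λ = 4: algebraic multiplicity = 2, geometric multiplicity = 1

Determining the block sizes for each eigenvalue:
  λ = 3: one block (gm = 1), so the single block has size am = 2 → block sizes [2]
  λ = 4: one block (gm = 1), so the single block has size am = 2 → block sizes [2]

Assembling the blocks gives a Jordan form
J =
  [3, 1, 0, 0]
  [0, 3, 0, 0]
  [0, 0, 4, 1]
  [0, 0, 0, 4]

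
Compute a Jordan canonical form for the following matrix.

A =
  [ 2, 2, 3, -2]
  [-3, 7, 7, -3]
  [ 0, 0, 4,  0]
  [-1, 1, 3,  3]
J_3(4) ⊕ J_1(4)

The characteristic polynomial is
  det(x·I − A) = x^4 - 16*x^3 + 96*x^2 - 256*x + 256 = (x - 4)^4

Eigenvalues and multiplicities (the geometric multiplicity of λ is n − rank(A − λI), which equals the number of Jordan blocks for λ):
  λ = 4: algebraic multiplicity = 4, geometric multiplicity = 2

Determining the block sizes for each eigenvalue:
  λ = 4: with am = 4 and gm = 2, the partition is not yet determined (e.g. several partitions of 4 into 2 parts exist). Let N = A − (4)·I. Computing rank(N^1) = 2, rank(N^2) = 1, rank(N^3) = 0; the number of blocks of size ≥ j is rank(N^{j−1}) − rank(N^j), giving [2, 1, 1]. So we have 1 block(s) of size 3, 1 block(s) of size 1 → block sizes [3, 1]

Assembling the blocks gives a Jordan form
J =
  [4, 1, 0, 0]
  [0, 4, 1, 0]
  [0, 0, 4, 0]
  [0, 0, 0, 4]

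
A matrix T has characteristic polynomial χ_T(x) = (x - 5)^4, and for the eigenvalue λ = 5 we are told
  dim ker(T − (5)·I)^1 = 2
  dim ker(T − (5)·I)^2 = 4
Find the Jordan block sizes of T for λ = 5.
Block sizes for λ = 5: [2, 2]

From the dimensions of kernels of powers, the number of Jordan blocks of size at least j is d_j − d_{j−1} where d_j = dim ker(N^j) (with d_0 = 0). Computing the differences gives [2, 2].
The number of blocks of size exactly k is (#blocks of size ≥ k) − (#blocks of size ≥ k + 1), so the partition is: 2 block(s) of size 2.
In nonincreasing order the block sizes are [2, 2].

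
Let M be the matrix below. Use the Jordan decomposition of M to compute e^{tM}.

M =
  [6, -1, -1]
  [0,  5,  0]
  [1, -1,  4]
e^{tM} =
  [t*exp(5*t) + exp(5*t), -t*exp(5*t), -t*exp(5*t)]
  [0, exp(5*t), 0]
  [t*exp(5*t), -t*exp(5*t), -t*exp(5*t) + exp(5*t)]

Strategy: write M = P · J · P⁻¹ where J is a Jordan canonical form, so e^{tM} = P · e^{tJ} · P⁻¹, and e^{tJ} can be computed block-by-block.

M has Jordan form
J =
  [5, 1, 0]
  [0, 5, 0]
  [0, 0, 5]
(up to reordering of blocks).

Per-block formulas:
  For a 1×1 block at λ = 5: exp(t · [5]) = [e^(5t)].
  For a 2×2 Jordan block J_2(5): exp(t · J_2(5)) = e^(5t)·(I + t·N), where N is the 2×2 nilpotent shift.

After assembling e^{tJ} and conjugating by P, we get:

e^{tM} =
  [t*exp(5*t) + exp(5*t), -t*exp(5*t), -t*exp(5*t)]
  [0, exp(5*t), 0]
  [t*exp(5*t), -t*exp(5*t), -t*exp(5*t) + exp(5*t)]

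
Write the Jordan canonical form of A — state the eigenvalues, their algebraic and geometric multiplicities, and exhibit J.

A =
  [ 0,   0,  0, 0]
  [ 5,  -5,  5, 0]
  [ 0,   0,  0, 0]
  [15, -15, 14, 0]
J_1(-5) ⊕ J_2(0) ⊕ J_1(0)

The characteristic polynomial is
  det(x·I − A) = x^4 + 5*x^3 = x^3*(x + 5)

Eigenvalues and multiplicities (the geometric multiplicity of λ is n − rank(A − λI), which equals the number of Jordan blocks for λ):
  λ = -5: algebraic multiplicity = 1, geometric multiplicity = 1
  λ = 0: algebraic multiplicity = 3, geometric multiplicity = 2

Determining the block sizes for each eigenvalue:
  λ = -5: one block (gm = 1), so the single block has size am = 1 → block sizes [1]
  λ = 0: 2 blocks summing to 3 forces exactly one block of size 2 and the rest size 1 → block sizes [2, 1]

Assembling the blocks gives a Jordan form
J =
  [-5, 0, 0, 0]
  [ 0, 0, 1, 0]
  [ 0, 0, 0, 0]
  [ 0, 0, 0, 0]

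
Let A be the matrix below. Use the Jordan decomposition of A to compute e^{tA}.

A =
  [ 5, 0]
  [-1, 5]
e^{tA} =
  [exp(5*t), 0]
  [-t*exp(5*t), exp(5*t)]

Strategy: write A = P · J · P⁻¹ where J is a Jordan canonical form, so e^{tA} = P · e^{tJ} · P⁻¹, and e^{tJ} can be computed block-by-block.

A has Jordan form
J =
  [5, 1]
  [0, 5]
(up to reordering of blocks).

Per-block formulas:
  For a 2×2 Jordan block J_2(5): exp(t · J_2(5)) = e^(5t)·(I + t·N), where N is the 2×2 nilpotent shift.

After assembling e^{tJ} and conjugating by P, we get:

e^{tA} =
  [exp(5*t), 0]
  [-t*exp(5*t), exp(5*t)]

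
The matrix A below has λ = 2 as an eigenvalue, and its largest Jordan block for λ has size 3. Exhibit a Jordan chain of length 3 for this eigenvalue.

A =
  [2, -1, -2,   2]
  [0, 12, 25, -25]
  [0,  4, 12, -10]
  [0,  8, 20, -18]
A Jordan chain for λ = 2 of length 3:
v_1 = (-2, 0, 0, 0)ᵀ
v_2 = (-1, 10, 4, 8)ᵀ
v_3 = (0, 1, 0, 0)ᵀ

Let N = A − (2)·I. We want v_3 with N^3 v_3 = 0 but N^2 v_3 ≠ 0; then v_{j-1} := N · v_j for j = 3, …, 2.

Pick v_3 = (0, 1, 0, 0)ᵀ.
Then v_2 = N · v_3 = (-1, 10, 4, 8)ᵀ.
Then v_1 = N · v_2 = (-2, 0, 0, 0)ᵀ.

Sanity check: (A − (2)·I) v_1 = (0, 0, 0, 0)ᵀ = 0. ✓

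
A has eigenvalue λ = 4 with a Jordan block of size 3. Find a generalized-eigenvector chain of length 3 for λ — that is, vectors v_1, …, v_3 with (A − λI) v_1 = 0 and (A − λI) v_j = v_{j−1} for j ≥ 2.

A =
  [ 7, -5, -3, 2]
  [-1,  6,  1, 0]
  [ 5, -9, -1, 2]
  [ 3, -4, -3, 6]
A Jordan chain for λ = 4 of length 3:
v_1 = (-1, 0, -1, 0)ᵀ
v_2 = (-2, 1, -4, -1)ᵀ
v_3 = (1, 1, 0, 0)ᵀ

Let N = A − (4)·I. We want v_3 with N^3 v_3 = 0 but N^2 v_3 ≠ 0; then v_{j-1} := N · v_j for j = 3, …, 2.

Pick v_3 = (1, 1, 0, 0)ᵀ.
Then v_2 = N · v_3 = (-2, 1, -4, -1)ᵀ.
Then v_1 = N · v_2 = (-1, 0, -1, 0)ᵀ.

Sanity check: (A − (4)·I) v_1 = (0, 0, 0, 0)ᵀ = 0. ✓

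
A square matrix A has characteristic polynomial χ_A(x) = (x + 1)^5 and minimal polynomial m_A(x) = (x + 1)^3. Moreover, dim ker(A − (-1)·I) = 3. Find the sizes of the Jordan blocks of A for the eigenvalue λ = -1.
Block sizes for λ = -1: [3, 1, 1]

Step 1 — from the characteristic polynomial, algebraic multiplicity of λ = -1 is 5. From dim ker(A − (-1)·I) = 3, there are exactly 3 Jordan blocks for λ = -1.
Step 2 — from the minimal polynomial, the factor (x + 1)^3 tells us the largest block for λ = -1 has size 3.
Step 3 — with total size 5, 3 blocks, and largest block 3, the block sizes (in nonincreasing order) are [3, 1, 1].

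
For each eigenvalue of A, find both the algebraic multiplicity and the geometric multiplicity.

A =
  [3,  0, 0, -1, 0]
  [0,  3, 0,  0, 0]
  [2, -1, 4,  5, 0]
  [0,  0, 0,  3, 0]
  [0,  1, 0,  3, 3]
λ = 3: alg = 4, geom = 2; λ = 4: alg = 1, geom = 1

Step 1 — factor the characteristic polynomial to read off the algebraic multiplicities:
  χ_A(x) = (x - 4)*(x - 3)^4

Step 2 — compute geometric multiplicities via the rank-nullity identity g(λ) = n − rank(A − λI):
  rank(A − (3)·I) = 3, so dim ker(A − (3)·I) = n − 3 = 2
  rank(A − (4)·I) = 4, so dim ker(A − (4)·I) = n − 4 = 1

Summary:
  λ = 3: algebraic multiplicity = 4, geometric multiplicity = 2
  λ = 4: algebraic multiplicity = 1, geometric multiplicity = 1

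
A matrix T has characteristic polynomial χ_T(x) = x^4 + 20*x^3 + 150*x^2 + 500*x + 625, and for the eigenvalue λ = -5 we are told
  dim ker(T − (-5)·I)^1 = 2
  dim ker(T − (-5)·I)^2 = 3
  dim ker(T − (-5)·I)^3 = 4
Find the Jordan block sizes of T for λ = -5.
Block sizes for λ = -5: [3, 1]

From the dimensions of kernels of powers, the number of Jordan blocks of size at least j is d_j − d_{j−1} where d_j = dim ker(N^j) (with d_0 = 0). Computing the differences gives [2, 1, 1].
The number of blocks of size exactly k is (#blocks of size ≥ k) − (#blocks of size ≥ k + 1), so the partition is: 1 block(s) of size 1, 1 block(s) of size 3.
In nonincreasing order the block sizes are [3, 1].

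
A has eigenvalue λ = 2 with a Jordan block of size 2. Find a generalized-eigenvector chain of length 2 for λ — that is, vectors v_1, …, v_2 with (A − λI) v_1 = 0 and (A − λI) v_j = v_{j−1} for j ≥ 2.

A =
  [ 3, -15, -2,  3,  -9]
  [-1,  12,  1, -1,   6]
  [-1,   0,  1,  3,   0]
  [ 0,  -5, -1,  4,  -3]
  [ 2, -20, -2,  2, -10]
A Jordan chain for λ = 2 of length 2:
v_1 = (1, -1, -1, 0, 2)ᵀ
v_2 = (1, 0, 0, 0, 0)ᵀ

Let N = A − (2)·I. We want v_2 with N^2 v_2 = 0 but N^1 v_2 ≠ 0; then v_{j-1} := N · v_j for j = 2, …, 2.

Pick v_2 = (1, 0, 0, 0, 0)ᵀ.
Then v_1 = N · v_2 = (1, -1, -1, 0, 2)ᵀ.

Sanity check: (A − (2)·I) v_1 = (0, 0, 0, 0, 0)ᵀ = 0. ✓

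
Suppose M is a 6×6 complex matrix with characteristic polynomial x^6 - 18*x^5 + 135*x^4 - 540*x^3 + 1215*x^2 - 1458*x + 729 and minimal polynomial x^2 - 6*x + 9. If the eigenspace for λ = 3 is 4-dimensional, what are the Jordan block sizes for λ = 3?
Block sizes for λ = 3: [2, 2, 1, 1]

Step 1 — from the characteristic polynomial, algebraic multiplicity of λ = 3 is 6. From dim ker(M − (3)·I) = 4, there are exactly 4 Jordan blocks for λ = 3.
Step 2 — from the minimal polynomial, the factor (x − 3)^2 tells us the largest block for λ = 3 has size 2.
Step 3 — with total size 6, 4 blocks, and largest block 2, the block sizes (in nonincreasing order) are [2, 2, 1, 1].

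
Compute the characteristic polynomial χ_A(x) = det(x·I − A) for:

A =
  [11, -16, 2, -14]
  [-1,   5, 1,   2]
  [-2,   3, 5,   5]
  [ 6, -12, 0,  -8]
x^4 - 13*x^3 + 60*x^2 - 112*x + 64

Expanding det(x·I − A) (e.g. by cofactor expansion or by noting that A is similar to its Jordan form J, which has the same characteristic polynomial as A) gives
  χ_A(x) = x^4 - 13*x^3 + 60*x^2 - 112*x + 64
which factors as (x - 4)^3*(x - 1). The eigenvalues (with algebraic multiplicities) are λ = 1 with multiplicity 1, λ = 4 with multiplicity 3.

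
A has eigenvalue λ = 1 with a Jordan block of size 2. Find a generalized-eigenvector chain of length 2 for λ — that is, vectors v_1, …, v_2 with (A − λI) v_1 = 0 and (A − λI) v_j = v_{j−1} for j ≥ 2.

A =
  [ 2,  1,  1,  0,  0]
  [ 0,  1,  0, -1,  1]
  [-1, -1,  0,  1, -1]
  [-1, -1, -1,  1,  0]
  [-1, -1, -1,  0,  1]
A Jordan chain for λ = 1 of length 2:
v_1 = (1, 0, -1, -1, -1)ᵀ
v_2 = (1, 0, 0, 0, 0)ᵀ

Let N = A − (1)·I. We want v_2 with N^2 v_2 = 0 but N^1 v_2 ≠ 0; then v_{j-1} := N · v_j for j = 2, …, 2.

Pick v_2 = (1, 0, 0, 0, 0)ᵀ.
Then v_1 = N · v_2 = (1, 0, -1, -1, -1)ᵀ.

Sanity check: (A − (1)·I) v_1 = (0, 0, 0, 0, 0)ᵀ = 0. ✓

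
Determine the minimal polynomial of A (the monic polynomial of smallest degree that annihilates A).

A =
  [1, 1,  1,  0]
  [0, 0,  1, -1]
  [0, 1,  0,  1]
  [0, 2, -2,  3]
x^2 - 2*x + 1

The characteristic polynomial is χ_A(x) = (x - 1)^4, so the eigenvalues are known. The minimal polynomial is
  m_A(x) = Π_λ (x − λ)^{k_λ}
where k_λ is the size of the *largest* Jordan block for λ (equivalently, the smallest k with (A − λI)^k v = 0 for every generalised eigenvector v of λ).

  λ = 1: largest Jordan block has size 2, contributing (x − 1)^2

So m_A(x) = (x - 1)^2 = x^2 - 2*x + 1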